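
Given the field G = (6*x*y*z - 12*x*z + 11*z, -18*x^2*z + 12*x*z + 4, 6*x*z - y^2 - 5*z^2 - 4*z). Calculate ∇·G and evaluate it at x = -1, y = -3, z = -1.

30

∂G₁/∂x = 6*y*z - 12*z
∂G₂/∂y = 0
∂G₃/∂z = 6*x - 10*z - 4
∇·G = 6*x + 6*y*z - 22*z - 4
At (-1, -3, -1): 30.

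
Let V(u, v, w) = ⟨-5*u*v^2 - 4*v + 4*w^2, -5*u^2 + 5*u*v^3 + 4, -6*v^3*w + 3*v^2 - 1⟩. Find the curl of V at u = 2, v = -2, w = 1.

(-84, 8, -96)

(∇×V)₁ = ∂V₃/∂v − ∂V₂/∂w = -18*v^2*w + 6*v
(∇×V)₂ = ∂V₁/∂w − ∂V₃/∂u = 8*w
(∇×V)₃ = ∂V₂/∂u − ∂V₁/∂v = 10*u*v - 10*u + 5*v^3 + 4
∇×V = (-18*v^2*w + 6*v, 8*w, 10*u*v - 10*u + 5*v^3 + 4)
At (2, -2, 1): (-84, 8, -96).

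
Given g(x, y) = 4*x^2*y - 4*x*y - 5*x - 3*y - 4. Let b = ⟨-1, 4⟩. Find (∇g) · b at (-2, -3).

29

∂g/∂x = 8*x*y - 4*y - 5
∂g/∂y = 4*x^2 - 4*x - 3
∇g at (-2, -3) = (55, 21)
∇g · b = (55)(-1) + (21)(4) = 29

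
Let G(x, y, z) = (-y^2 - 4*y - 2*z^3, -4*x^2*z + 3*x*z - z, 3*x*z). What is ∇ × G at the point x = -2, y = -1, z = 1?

(∇×G)₁ = ∂G₃/∂y − ∂G₂/∂z = 4*x^2 - 3*x + 1
(∇×G)₂ = ∂G₁/∂z − ∂G₃/∂x = -6*z^2 - 3*z
(∇×G)₃ = ∂G₂/∂x − ∂G₁/∂y = -8*x*z + 2*y + 3*z + 4
∇×G = (4*x^2 - 3*x + 1, -6*z^2 - 3*z, -8*x*z + 2*y + 3*z + 4)
At (-2, -1, 1): (23, -9, 21).

(23, -9, 21)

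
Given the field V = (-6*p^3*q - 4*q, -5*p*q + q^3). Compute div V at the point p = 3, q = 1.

-174

∂V₁/∂p = -18*p^2*q
∂V₂/∂q = -5*p + 3*q^2
∇·V = -18*p^2*q - 5*p + 3*q^2
At (3, 1): -174.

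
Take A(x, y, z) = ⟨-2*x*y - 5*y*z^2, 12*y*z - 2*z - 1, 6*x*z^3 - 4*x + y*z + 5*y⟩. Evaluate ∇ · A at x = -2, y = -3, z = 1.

-21

∂A₁/∂x = -2*y
∂A₂/∂y = 12*z
∂A₃/∂z = 18*x*z^2 + y
∇·A = 18*x*z^2 - y + 12*z
At (-2, -3, 1): -21.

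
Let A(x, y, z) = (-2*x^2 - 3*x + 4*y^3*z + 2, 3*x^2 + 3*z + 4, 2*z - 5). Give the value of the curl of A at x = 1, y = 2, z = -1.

(-3, 32, 54)

(∇×A)₁ = ∂A₃/∂y − ∂A₂/∂z = -3
(∇×A)₂ = ∂A₁/∂z − ∂A₃/∂x = 4*y^3
(∇×A)₃ = ∂A₂/∂x − ∂A₁/∂y = 6*x - 12*y^2*z
∇×A = (-3, 4*y^3, 6*x - 12*y^2*z)
At (1, 2, -1): (-3, 32, 54).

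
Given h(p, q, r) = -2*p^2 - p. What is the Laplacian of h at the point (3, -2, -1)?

-4

∂²h/∂p² = -4
∂²h/∂q² = 0
∂²h/∂r² = 0
∇²h = -4
At (3, -2, -1): -4.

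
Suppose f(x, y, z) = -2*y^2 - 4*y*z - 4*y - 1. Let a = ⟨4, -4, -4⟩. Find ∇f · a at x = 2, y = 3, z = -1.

∂f/∂x = 0
∂f/∂y = -4*y - 4*z - 4
∂f/∂z = -4*y
∇f at (2, 3, -1) = (0, -12, -12)
∇f · a = (0)(4) + (-12)(-4) + (-12)(-4) = 96

96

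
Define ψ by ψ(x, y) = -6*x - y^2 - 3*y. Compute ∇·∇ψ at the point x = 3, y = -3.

-2

∂²ψ/∂x² = 0
∂²ψ/∂y² = -2
∇²ψ = -2
At (3, -3): -2.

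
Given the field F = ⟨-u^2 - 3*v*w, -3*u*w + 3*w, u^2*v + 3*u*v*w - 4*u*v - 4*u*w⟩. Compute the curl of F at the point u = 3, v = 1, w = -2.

(∇×F)₁ = ∂F₃/∂v − ∂F₂/∂w = u^2 + 3*u*w - u - 3
(∇×F)₂ = ∂F₁/∂w − ∂F₃/∂u = -2*u*v - 3*v*w + v + 4*w
(∇×F)₃ = ∂F₂/∂u − ∂F₁/∂v = 0
∇×F = (u^2 + 3*u*w - u - 3, -2*u*v - 3*v*w + v + 4*w, 0)
At (3, 1, -2): (-15, -7, 0).

(-15, -7, 0)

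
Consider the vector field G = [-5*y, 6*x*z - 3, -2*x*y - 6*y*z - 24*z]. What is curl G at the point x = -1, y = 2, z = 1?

(2, 4, 11)

(∇×G)₁ = ∂G₃/∂y − ∂G₂/∂z = -8*x - 6*z
(∇×G)₂ = ∂G₁/∂z − ∂G₃/∂x = 2*y
(∇×G)₃ = ∂G₂/∂x − ∂G₁/∂y = 6*z + 5
∇×G = (-8*x - 6*z, 2*y, 6*z + 5)
At (-1, 2, 1): (2, 4, 11).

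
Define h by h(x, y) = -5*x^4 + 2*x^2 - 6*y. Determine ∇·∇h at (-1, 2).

-56

∂²h/∂x² = 4*(-15*x^2 + 1)
∂²h/∂y² = 0
∇²h = -60*x^2 + 4
At (-1, 2): -56.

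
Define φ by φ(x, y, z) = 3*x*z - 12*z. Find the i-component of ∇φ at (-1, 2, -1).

-3

(∇φ)_1 = ∂φ/∂x = 3*z
At (-1, 2, -1): -3.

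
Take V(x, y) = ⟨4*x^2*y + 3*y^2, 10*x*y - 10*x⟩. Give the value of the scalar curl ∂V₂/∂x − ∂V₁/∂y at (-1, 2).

-6

∂V₂/∂x = 10*y - 10
∂V₁/∂y = 4*x^2 + 6*y
Scalar curl = -4*x^2 + 4*y - 10
At (-1, 2): -6.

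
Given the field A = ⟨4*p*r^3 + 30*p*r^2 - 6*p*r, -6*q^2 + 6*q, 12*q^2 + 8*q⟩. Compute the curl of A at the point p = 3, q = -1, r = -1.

(∇×A)₁ = ∂A₃/∂q − ∂A₂/∂r = 24*q + 8
(∇×A)₂ = ∂A₁/∂r − ∂A₃/∂p = 12*p*r^2 + 60*p*r - 6*p
(∇×A)₃ = ∂A₂/∂p − ∂A₁/∂q = 0
∇×A = (24*q + 8, 12*p*r^2 + 60*p*r - 6*p, 0)
At (3, -1, -1): (-16, -162, 0).

(-16, -162, 0)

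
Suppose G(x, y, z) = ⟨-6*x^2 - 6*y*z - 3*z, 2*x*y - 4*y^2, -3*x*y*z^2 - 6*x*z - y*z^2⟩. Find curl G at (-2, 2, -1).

(5, -15, -2)

(∇×G)₁ = ∂G₃/∂y − ∂G₂/∂z = -3*x*z^2 - z^2
(∇×G)₂ = ∂G₁/∂z − ∂G₃/∂x = 3*y*z^2 - 6*y + 6*z - 3
(∇×G)₃ = ∂G₂/∂x − ∂G₁/∂y = 2*y + 6*z
∇×G = (-3*x*z^2 - z^2, 3*y*z^2 - 6*y + 6*z - 3, 2*y + 6*z)
At (-2, 2, -1): (5, -15, -2).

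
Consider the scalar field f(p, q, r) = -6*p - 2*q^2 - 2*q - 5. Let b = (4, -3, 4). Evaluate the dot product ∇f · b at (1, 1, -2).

∂f/∂p = -6
∂f/∂q = -4*q - 2
∂f/∂r = 0
∇f at (1, 1, -2) = (-6, -6, 0)
∇f · b = (-6)(4) + (-6)(-3) + (0)(4) = -6

-6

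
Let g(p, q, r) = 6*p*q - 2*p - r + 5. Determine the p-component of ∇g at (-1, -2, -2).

-14

(∇g)_1 = ∂g/∂p = 6*q - 2
At (-1, -2, -2): -14.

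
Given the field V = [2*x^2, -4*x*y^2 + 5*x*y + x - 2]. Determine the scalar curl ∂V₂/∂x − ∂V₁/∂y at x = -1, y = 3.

∂V₂/∂x = -4*y^2 + 5*y + 1
∂V₁/∂y = 0
Scalar curl = -4*y^2 + 5*y + 1
At (-1, 3): -20.

-20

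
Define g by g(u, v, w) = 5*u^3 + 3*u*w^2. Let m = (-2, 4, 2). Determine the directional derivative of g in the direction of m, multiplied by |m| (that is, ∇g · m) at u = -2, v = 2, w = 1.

-150

∂g/∂u = 15*u^2 + 3*w^2
∂g/∂v = 0
∂g/∂w = 6*u*w
∇g at (-2, 2, 1) = (63, 0, -12)
∇g · m = (63)(-2) + (0)(4) + (-12)(2) = -150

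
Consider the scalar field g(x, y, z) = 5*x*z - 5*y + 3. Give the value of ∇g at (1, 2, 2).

∂g/∂x = 5*z
∂g/∂y = -5
∂g/∂z = 5*x
∇g = (5*z, -5, 5*x)
At (1, 2, 2): (10, -5, 5).

(10, -5, 5)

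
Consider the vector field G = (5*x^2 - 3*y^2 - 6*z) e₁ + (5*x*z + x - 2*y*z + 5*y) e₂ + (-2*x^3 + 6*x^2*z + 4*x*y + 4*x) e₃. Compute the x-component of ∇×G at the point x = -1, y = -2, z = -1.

-3

(∇×G)_1 = ∂G₃/∂y − ∂G₂/∂z
= 4*x − (5*x - 2*y)
= -x + 2*y
At (-1, -2, -1): -3.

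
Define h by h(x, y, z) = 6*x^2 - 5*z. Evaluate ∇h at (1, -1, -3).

(12, 0, -5)

∂h/∂x = 12*x
∂h/∂y = 0
∂h/∂z = -5
∇h = (12*x, 0, -5)
At (1, -1, -3): (12, 0, -5).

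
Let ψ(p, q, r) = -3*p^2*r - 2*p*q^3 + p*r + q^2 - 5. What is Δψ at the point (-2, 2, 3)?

32

∂²ψ/∂p² = -6*r
∂²ψ/∂q² = 2*(-6*p*q + 1)
∂²ψ/∂r² = 0
∇²ψ = -12*p*q - 6*r + 2
At (-2, 2, 3): 32.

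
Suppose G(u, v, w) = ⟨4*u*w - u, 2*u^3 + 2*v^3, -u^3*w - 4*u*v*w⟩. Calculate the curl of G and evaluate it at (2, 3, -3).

(∇×G)₁ = ∂G₃/∂v − ∂G₂/∂w = -4*u*w
(∇×G)₂ = ∂G₁/∂w − ∂G₃/∂u = 3*u^2*w + 4*u + 4*v*w
(∇×G)₃ = ∂G₂/∂u − ∂G₁/∂v = 6*u^2
∇×G = (-4*u*w, 3*u^2*w + 4*u + 4*v*w, 6*u^2)
At (2, 3, -3): (24, -64, 24).

(24, -64, 24)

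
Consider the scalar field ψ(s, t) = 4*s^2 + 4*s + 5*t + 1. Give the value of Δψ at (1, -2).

8

∂²ψ/∂s² = 8
∂²ψ/∂t² = 0
∇²ψ = 8
At (1, -2): 8.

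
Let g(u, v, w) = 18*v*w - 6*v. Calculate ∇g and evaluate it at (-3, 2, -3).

∂g/∂u = 0
∂g/∂v = 18*w - 6
∂g/∂w = 18*v
∇g = (0, 18*w - 6, 18*v)
At (-3, 2, -3): (0, -60, 36).

(0, -60, 36)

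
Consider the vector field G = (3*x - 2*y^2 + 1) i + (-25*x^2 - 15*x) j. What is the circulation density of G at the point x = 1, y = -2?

∂G₂/∂x = -50*x - 15
∂G₁/∂y = -4*y
Scalar curl = -50*x + 4*y - 15
At (1, -2): -73.

-73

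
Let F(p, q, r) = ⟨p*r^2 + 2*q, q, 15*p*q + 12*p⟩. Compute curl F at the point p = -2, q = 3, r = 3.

(∇×F)₁ = ∂F₃/∂q − ∂F₂/∂r = 15*p
(∇×F)₂ = ∂F₁/∂r − ∂F₃/∂p = 2*p*r - 15*q - 12
(∇×F)₃ = ∂F₂/∂p − ∂F₁/∂q = -2
∇×F = (15*p, 2*p*r - 15*q - 12, -2)
At (-2, 3, 3): (-30, -69, -2).

(-30, -69, -2)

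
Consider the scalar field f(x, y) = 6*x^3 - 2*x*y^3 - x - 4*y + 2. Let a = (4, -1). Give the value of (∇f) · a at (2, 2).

∂f/∂x = 18*x^2 - 2*y^3 - 1
∂f/∂y = -6*x*y^2 - 4
∇f at (2, 2) = (55, -52)
∇f · a = (55)(4) + (-52)(-1) = 272

272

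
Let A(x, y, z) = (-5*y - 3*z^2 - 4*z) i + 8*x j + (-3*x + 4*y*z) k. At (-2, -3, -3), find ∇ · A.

-12

∂A₁/∂x = 0
∂A₂/∂y = 0
∂A₃/∂z = 4*y
∇·A = 4*y
At (-2, -3, -3): -12.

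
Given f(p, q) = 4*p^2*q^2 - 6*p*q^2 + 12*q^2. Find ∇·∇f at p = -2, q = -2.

∂²f/∂p² = 8*q^2
∂²f/∂q² = 4*(2*p^2 - 3*p + 6)
∇²f = 8*p^2 - 12*p + 8*q^2 + 24
At (-2, -2): 112.

112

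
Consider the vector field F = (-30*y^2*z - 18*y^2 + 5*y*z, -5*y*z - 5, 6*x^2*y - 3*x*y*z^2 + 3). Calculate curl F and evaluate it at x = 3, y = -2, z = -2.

(8, -82, 178)

(∇×F)₁ = ∂F₃/∂y − ∂F₂/∂z = 6*x^2 - 3*x*z^2 + 5*y
(∇×F)₂ = ∂F₁/∂z − ∂F₃/∂x = -12*x*y - 30*y^2 + 3*y*z^2 + 5*y
(∇×F)₃ = ∂F₂/∂x − ∂F₁/∂y = 60*y*z + 36*y - 5*z
∇×F = (6*x^2 - 3*x*z^2 + 5*y, -12*x*y - 30*y^2 + 3*y*z^2 + 5*y, 60*y*z + 36*y - 5*z)
At (3, -2, -2): (8, -82, 178).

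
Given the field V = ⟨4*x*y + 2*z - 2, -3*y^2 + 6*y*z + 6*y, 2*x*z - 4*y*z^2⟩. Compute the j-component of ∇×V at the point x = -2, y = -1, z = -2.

6

(∇×V)_2 = ∂V₁/∂z − ∂V₃/∂x
= 2 − (2*z)
= -2*z + 2
At (-2, -1, -2): 6.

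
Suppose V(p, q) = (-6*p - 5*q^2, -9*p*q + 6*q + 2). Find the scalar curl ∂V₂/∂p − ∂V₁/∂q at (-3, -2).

∂V₂/∂p = -9*q
∂V₁/∂q = -10*q
Scalar curl = q
At (-3, -2): -2.

-2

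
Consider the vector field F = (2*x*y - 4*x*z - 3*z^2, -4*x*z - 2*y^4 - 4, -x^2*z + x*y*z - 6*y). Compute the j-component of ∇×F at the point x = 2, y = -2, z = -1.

-8

(∇×F)_2 = ∂F₁/∂z − ∂F₃/∂x
= -4*x - 6*z − (-2*x*z + y*z)
= 2*x*z - 4*x - y*z - 6*z
At (2, -2, -1): -8.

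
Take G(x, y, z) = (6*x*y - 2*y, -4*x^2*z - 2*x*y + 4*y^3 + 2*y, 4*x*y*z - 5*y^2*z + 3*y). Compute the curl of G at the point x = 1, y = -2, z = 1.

(31, 8, -8)

(∇×G)₁ = ∂G₃/∂y − ∂G₂/∂z = 4*x^2 + 4*x*z - 10*y*z + 3
(∇×G)₂ = ∂G₁/∂z − ∂G₃/∂x = -4*y*z
(∇×G)₃ = ∂G₂/∂x − ∂G₁/∂y = -8*x*z - 6*x - 2*y + 2
∇×G = (4*x^2 + 4*x*z - 10*y*z + 3, -4*y*z, -8*x*z - 6*x - 2*y + 2)
At (1, -2, 1): (31, 8, -8).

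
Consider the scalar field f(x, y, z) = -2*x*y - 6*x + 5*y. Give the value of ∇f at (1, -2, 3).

(-2, 3, 0)

∂f/∂x = -2*y - 6
∂f/∂y = -2*x + 5
∂f/∂z = 0
∇f = (-2*y - 6, -2*x + 5, 0)
At (1, -2, 3): (-2, 3, 0).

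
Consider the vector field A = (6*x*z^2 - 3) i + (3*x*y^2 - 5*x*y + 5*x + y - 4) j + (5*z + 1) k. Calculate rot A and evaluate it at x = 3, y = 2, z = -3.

(∇×A)₁ = ∂A₃/∂y − ∂A₂/∂z = 0
(∇×A)₂ = ∂A₁/∂z − ∂A₃/∂x = 12*x*z
(∇×A)₃ = ∂A₂/∂x − ∂A₁/∂y = 3*y^2 - 5*y + 5
∇×A = (0, 12*x*z, 3*y^2 - 5*y + 5)
At (3, 2, -3): (0, -108, 7).

(0, -108, 7)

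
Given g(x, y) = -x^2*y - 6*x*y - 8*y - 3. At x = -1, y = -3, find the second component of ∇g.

(∇g)_2 = ∂g/∂y = -x^2 - 6*x - 8
At (-1, -3): -3.

-3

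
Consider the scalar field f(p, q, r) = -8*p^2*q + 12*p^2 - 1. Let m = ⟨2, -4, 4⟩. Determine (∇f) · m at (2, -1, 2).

∂f/∂p = -16*p*q + 24*p
∂f/∂q = -8*p^2
∂f/∂r = 0
∇f at (2, -1, 2) = (80, -32, 0)
∇f · m = (80)(2) + (-32)(-4) + (0)(4) = 288

288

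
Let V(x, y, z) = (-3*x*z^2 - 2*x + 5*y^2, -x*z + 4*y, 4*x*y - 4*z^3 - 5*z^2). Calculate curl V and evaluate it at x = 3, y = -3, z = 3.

(15, -42, 27)

(∇×V)₁ = ∂V₃/∂y − ∂V₂/∂z = 5*x
(∇×V)₂ = ∂V₁/∂z − ∂V₃/∂x = -6*x*z - 4*y
(∇×V)₃ = ∂V₂/∂x − ∂V₁/∂y = -10*y - z
∇×V = (5*x, -6*x*z - 4*y, -10*y - z)
At (3, -3, 3): (15, -42, 27).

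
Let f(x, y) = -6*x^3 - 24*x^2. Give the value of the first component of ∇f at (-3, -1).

(∇f)_1 = ∂f/∂x = -18*x^2 - 48*x
At (-3, -1): -18.

-18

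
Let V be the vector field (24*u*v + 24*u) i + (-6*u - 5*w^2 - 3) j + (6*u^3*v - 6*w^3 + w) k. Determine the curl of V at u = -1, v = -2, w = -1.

(∇×V)₁ = ∂V₃/∂v − ∂V₂/∂w = 6*u^3 + 10*w
(∇×V)₂ = ∂V₁/∂w − ∂V₃/∂u = -18*u^2*v
(∇×V)₃ = ∂V₂/∂u − ∂V₁/∂v = -24*u - 6
∇×V = (6*u^3 + 10*w, -18*u^2*v, -24*u - 6)
At (-1, -2, -1): (-16, 36, 18).

(-16, 36, 18)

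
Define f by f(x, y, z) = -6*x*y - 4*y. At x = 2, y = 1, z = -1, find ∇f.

(-6, -16, 0)

∂f/∂x = -6*y
∂f/∂y = -6*x - 4
∂f/∂z = 0
∇f = (-6*y, -6*x - 4, 0)
At (2, 1, -1): (-6, -16, 0).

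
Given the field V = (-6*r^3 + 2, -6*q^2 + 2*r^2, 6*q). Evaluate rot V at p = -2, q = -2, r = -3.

(∇×V)₁ = ∂V₃/∂q − ∂V₂/∂r = -4*r + 6
(∇×V)₂ = ∂V₁/∂r − ∂V₃/∂p = -18*r^2
(∇×V)₃ = ∂V₂/∂p − ∂V₁/∂q = 0
∇×V = (-4*r + 6, -18*r^2, 0)
At (-2, -2, -3): (18, -162, 0).

(18, -162, 0)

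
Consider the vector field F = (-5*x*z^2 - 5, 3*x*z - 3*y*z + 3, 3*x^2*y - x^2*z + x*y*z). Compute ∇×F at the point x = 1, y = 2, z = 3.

(∇×F)₁ = ∂F₃/∂y − ∂F₂/∂z = 3*x^2 + x*z - 3*x + 3*y
(∇×F)₂ = ∂F₁/∂z − ∂F₃/∂x = -6*x*y - 8*x*z - y*z
(∇×F)₃ = ∂F₂/∂x − ∂F₁/∂y = 3*z
∇×F = (3*x^2 + x*z - 3*x + 3*y, -6*x*y - 8*x*z - y*z, 3*z)
At (1, 2, 3): (9, -42, 9).

(9, -42, 9)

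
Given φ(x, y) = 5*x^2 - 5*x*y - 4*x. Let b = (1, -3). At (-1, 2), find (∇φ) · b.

-39

∂φ/∂x = 10*x - 5*y - 4
∂φ/∂y = -5*x
∇φ at (-1, 2) = (-24, 5)
∇φ · b = (-24)(1) + (5)(-3) = -39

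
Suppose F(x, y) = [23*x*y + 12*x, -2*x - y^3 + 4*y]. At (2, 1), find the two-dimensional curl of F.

∂F₂/∂x = -2
∂F₁/∂y = 23*x
Scalar curl = -23*x - 2
At (2, 1): -48.

-48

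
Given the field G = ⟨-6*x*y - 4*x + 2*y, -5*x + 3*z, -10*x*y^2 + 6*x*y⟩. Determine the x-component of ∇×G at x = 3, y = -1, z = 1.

(∇×G)_1 = ∂G₃/∂y − ∂G₂/∂z
= -20*x*y + 6*x − (3)
= -20*x*y + 6*x - 3
At (3, -1, 1): 75.

75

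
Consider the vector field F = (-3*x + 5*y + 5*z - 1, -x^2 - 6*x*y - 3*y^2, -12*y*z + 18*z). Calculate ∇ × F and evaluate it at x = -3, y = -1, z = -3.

(∇×F)₁ = ∂F₃/∂y − ∂F₂/∂z = -12*z
(∇×F)₂ = ∂F₁/∂z − ∂F₃/∂x = 5
(∇×F)₃ = ∂F₂/∂x − ∂F₁/∂y = -2*x - 6*y - 5
∇×F = (-12*z, 5, -2*x - 6*y - 5)
At (-3, -1, -3): (36, 5, 7).

(36, 5, 7)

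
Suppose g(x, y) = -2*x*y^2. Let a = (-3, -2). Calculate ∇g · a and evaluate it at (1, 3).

78

∂g/∂x = -2*y^2
∂g/∂y = -4*x*y
∇g at (1, 3) = (-18, -12)
∇g · a = (-18)(-3) + (-12)(-2) = 78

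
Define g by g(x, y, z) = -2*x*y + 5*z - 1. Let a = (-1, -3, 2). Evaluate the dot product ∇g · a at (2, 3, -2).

∂g/∂x = -2*y
∂g/∂y = -2*x
∂g/∂z = 5
∇g at (2, 3, -2) = (-6, -4, 5)
∇g · a = (-6)(-1) + (-4)(-3) + (5)(2) = 28

28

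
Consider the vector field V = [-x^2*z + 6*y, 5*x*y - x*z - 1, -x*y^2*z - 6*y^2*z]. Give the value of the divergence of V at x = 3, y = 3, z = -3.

-48

∂V₁/∂x = -2*x*z
∂V₂/∂y = 5*x
∂V₃/∂z = -x*y^2 - 6*y^2
∇·V = -x*y^2 - 2*x*z + 5*x - 6*y^2
At (3, 3, -3): -48.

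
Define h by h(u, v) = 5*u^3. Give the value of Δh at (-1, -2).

-30

∂²h/∂u² = 30*u
∂²h/∂v² = 0
∇²h = 30*u
At (-1, -2): -30.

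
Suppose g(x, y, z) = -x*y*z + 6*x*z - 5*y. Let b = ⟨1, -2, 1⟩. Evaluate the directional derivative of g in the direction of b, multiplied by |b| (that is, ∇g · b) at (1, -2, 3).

∂g/∂x = -y*z + 6*z
∂g/∂y = -x*z - 5
∂g/∂z = -x*y + 6*x
∇g at (1, -2, 3) = (24, -8, 8)
∇g · b = (24)(1) + (-8)(-2) + (8)(1) = 48

48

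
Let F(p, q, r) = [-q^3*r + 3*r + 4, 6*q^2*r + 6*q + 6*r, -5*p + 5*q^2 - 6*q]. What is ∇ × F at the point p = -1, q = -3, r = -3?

(-96, 35, -81)

(∇×F)₁ = ∂F₃/∂q − ∂F₂/∂r = -6*q^2 + 10*q - 12
(∇×F)₂ = ∂F₁/∂r − ∂F₃/∂p = -q^3 + 8
(∇×F)₃ = ∂F₂/∂p − ∂F₁/∂q = 3*q^2*r
∇×F = (-6*q^2 + 10*q - 12, -q^3 + 8, 3*q^2*r)
At (-1, -3, -3): (-96, 35, -81).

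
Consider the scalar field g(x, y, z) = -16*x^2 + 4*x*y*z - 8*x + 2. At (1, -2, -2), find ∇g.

(-24, -8, -8)

∂g/∂x = -32*x + 4*y*z - 8
∂g/∂y = 4*x*z
∂g/∂z = 4*x*y
∇g = (-32*x + 4*y*z - 8, 4*x*z, 4*x*y)
At (1, -2, -2): (-24, -8, -8).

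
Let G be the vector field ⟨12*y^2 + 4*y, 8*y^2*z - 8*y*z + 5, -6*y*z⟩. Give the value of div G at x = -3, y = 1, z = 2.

∂G₁/∂x = 0
∂G₂/∂y = 16*y*z - 8*z
∂G₃/∂z = -6*y
∇·G = 16*y*z - 6*y - 8*z
At (-3, 1, 2): 10.

10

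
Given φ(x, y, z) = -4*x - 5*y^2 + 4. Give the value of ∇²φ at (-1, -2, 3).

∂²φ/∂x² = 0
∂²φ/∂y² = -10
∂²φ/∂z² = 0
∇²φ = -10
At (-1, -2, 3): -10.

-10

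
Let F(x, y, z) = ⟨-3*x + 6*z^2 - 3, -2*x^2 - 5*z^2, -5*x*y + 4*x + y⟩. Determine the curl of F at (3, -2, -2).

(-34, -38, -12)

(∇×F)₁ = ∂F₃/∂y − ∂F₂/∂z = -5*x + 10*z + 1
(∇×F)₂ = ∂F₁/∂z − ∂F₃/∂x = 5*y + 12*z - 4
(∇×F)₃ = ∂F₂/∂x − ∂F₁/∂y = -4*x
∇×F = (-5*x + 10*z + 1, 5*y + 12*z - 4, -4*x)
At (3, -2, -2): (-34, -38, -12).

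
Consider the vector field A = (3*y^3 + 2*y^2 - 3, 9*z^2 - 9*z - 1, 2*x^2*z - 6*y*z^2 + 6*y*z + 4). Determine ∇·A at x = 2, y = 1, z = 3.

∂A₁/∂x = 0
∂A₂/∂y = 0
∂A₃/∂z = 2*x^2 - 12*y*z + 6*y
∇·A = 2*x^2 - 12*y*z + 6*y
At (2, 1, 3): -22.

-22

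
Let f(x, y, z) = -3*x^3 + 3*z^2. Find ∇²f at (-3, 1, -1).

60

∂²f/∂x² = -18*x
∂²f/∂y² = 0
∂²f/∂z² = 6
∇²f = -18*x + 6
At (-3, 1, -1): 60.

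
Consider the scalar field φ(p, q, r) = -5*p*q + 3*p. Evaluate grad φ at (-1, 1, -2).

(-2, 5, 0)

∂φ/∂p = -5*q + 3
∂φ/∂q = -5*p
∂φ/∂r = 0
∇φ = (-5*q + 3, -5*p, 0)
At (-1, 1, -2): (-2, 5, 0).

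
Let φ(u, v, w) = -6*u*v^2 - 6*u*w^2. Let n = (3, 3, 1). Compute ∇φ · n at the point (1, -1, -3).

-108

∂φ/∂u = -6*v^2 - 6*w^2
∂φ/∂v = -12*u*v
∂φ/∂w = -12*u*w
∇φ at (1, -1, -3) = (-60, 12, 36)
∇φ · n = (-60)(3) + (12)(3) + (36)(1) = -108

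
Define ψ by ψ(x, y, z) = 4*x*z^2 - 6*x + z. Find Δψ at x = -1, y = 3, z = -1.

-8

∂²ψ/∂x² = 0
∂²ψ/∂y² = 0
∂²ψ/∂z² = 8*x
∇²ψ = 8*x
At (-1, 3, -1): -8.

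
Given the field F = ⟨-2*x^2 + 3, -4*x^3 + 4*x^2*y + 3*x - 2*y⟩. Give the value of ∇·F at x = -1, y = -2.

6

∂F₁/∂x = -4*x
∂F₂/∂y = 4*x^2 - 2
∇·F = 4*x^2 - 4*x - 2
At (-1, -2): 6.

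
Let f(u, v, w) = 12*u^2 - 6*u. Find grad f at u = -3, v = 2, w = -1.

∂f/∂u = 24*u - 6
∂f/∂v = 0
∂f/∂w = 0
∇f = (24*u - 6, 0, 0)
At (-3, 2, -1): (-78, 0, 0).

(-78, 0, 0)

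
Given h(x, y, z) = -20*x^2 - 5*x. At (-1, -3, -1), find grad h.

(35, 0, 0)

∂h/∂x = -40*x - 5
∂h/∂y = 0
∂h/∂z = 0
∇h = (-40*x - 5, 0, 0)
At (-1, -3, -1): (35, 0, 0).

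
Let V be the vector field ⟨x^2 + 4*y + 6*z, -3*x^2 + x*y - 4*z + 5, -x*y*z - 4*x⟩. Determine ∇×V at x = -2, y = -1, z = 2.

(∇×V)₁ = ∂V₃/∂y − ∂V₂/∂z = -x*z + 4
(∇×V)₂ = ∂V₁/∂z − ∂V₃/∂x = y*z + 10
(∇×V)₃ = ∂V₂/∂x − ∂V₁/∂y = -6*x + y - 4
∇×V = (-x*z + 4, y*z + 10, -6*x + y - 4)
At (-2, -1, 2): (8, 8, 7).

(8, 8, 7)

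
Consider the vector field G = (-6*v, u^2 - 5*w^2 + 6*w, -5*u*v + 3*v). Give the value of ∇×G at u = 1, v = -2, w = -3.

(-38, -10, 8)

(∇×G)₁ = ∂G₃/∂v − ∂G₂/∂w = -5*u + 10*w - 3
(∇×G)₂ = ∂G₁/∂w − ∂G₃/∂u = 5*v
(∇×G)₃ = ∂G₂/∂u − ∂G₁/∂v = 2*u + 6
∇×G = (-5*u + 10*w - 3, 5*v, 2*u + 6)
At (1, -2, -3): (-38, -10, 8).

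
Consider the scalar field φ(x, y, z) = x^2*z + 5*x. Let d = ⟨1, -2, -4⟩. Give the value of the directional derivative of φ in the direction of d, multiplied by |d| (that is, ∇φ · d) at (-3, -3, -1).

∂φ/∂x = 2*x*z + 5
∂φ/∂y = 0
∂φ/∂z = x^2
∇φ at (-3, -3, -1) = (11, 0, 9)
∇φ · d = (11)(1) + (0)(-2) + (9)(-4) = -25

-25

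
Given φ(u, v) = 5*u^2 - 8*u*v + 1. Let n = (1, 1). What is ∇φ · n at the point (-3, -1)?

∂φ/∂u = 10*u - 8*v
∂φ/∂v = -8*u
∇φ at (-3, -1) = (-22, 24)
∇φ · n = (-22)(1) + (24)(1) = 2

2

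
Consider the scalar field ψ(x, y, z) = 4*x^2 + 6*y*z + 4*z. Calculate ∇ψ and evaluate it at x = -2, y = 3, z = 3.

∂ψ/∂x = 8*x
∂ψ/∂y = 6*z
∂ψ/∂z = 6*y + 4
∇ψ = (8*x, 6*z, 6*y + 4)
At (-2, 3, 3): (-16, 18, 22).

(-16, 18, 22)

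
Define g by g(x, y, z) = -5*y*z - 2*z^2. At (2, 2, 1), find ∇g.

(0, -5, -14)

∂g/∂x = 0
∂g/∂y = -5*z
∂g/∂z = -5*y - 4*z
∇g = (0, -5*z, -5*y - 4*z)
At (2, 2, 1): (0, -5, -14).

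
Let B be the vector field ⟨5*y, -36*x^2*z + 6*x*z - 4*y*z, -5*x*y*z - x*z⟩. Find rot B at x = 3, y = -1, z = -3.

(∇×B)₁ = ∂B₃/∂y − ∂B₂/∂z = 36*x^2 - 5*x*z - 6*x + 4*y
(∇×B)₂ = ∂B₁/∂z − ∂B₃/∂x = 5*y*z + z
(∇×B)₃ = ∂B₂/∂x − ∂B₁/∂y = -72*x*z + 6*z - 5
∇×B = (36*x^2 - 5*x*z - 6*x + 4*y, 5*y*z + z, -72*x*z + 6*z - 5)
At (3, -1, -3): (347, 12, 625).

(347, 12, 625)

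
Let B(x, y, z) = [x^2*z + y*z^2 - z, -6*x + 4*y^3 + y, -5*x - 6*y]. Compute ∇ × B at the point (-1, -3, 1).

(-6, -1, -7)

(∇×B)₁ = ∂B₃/∂y − ∂B₂/∂z = -6
(∇×B)₂ = ∂B₁/∂z − ∂B₃/∂x = x^2 + 2*y*z + 4
(∇×B)₃ = ∂B₂/∂x − ∂B₁/∂y = -z^2 - 6
∇×B = (-6, x^2 + 2*y*z + 4, -z^2 - 6)
At (-1, -3, 1): (-6, -1, -7).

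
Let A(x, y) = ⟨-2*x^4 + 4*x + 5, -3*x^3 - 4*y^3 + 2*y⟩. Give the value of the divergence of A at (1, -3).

-110

∂A₁/∂x = -8*x^3 + 4
∂A₂/∂y = -12*y^2 + 2
∇·A = -8*x^3 - 12*y^2 + 6
At (1, -3): -110.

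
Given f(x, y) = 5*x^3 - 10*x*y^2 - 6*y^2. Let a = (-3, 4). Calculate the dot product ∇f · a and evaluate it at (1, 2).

∂f/∂x = 15*x^2 - 10*y^2
∂f/∂y = -20*x*y - 12*y
∇f at (1, 2) = (-25, -64)
∇f · a = (-25)(-3) + (-64)(4) = -181

-181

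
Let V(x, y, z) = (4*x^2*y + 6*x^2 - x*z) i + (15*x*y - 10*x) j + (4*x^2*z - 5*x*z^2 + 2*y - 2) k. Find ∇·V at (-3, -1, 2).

37

∂V₁/∂x = 8*x*y + 12*x - z
∂V₂/∂y = 15*x
∂V₃/∂z = 4*x^2 - 10*x*z
∇·V = 4*x^2 + 8*x*y - 10*x*z + 27*x - z
At (-3, -1, 2): 37.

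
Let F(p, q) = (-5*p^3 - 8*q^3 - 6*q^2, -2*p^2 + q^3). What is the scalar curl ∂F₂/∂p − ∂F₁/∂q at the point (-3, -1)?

24

∂F₂/∂p = -4*p
∂F₁/∂q = -24*q^2 - 12*q
Scalar curl = -4*p + 24*q^2 + 12*q
At (-3, -1): 24.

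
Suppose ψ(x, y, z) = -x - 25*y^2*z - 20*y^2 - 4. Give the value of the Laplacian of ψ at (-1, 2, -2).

∂²ψ/∂x² = 0
∂²ψ/∂y² = -10*(5*z + 4)
∂²ψ/∂z² = 0
∇²ψ = -50*z - 40
At (-1, 2, -2): 60.

60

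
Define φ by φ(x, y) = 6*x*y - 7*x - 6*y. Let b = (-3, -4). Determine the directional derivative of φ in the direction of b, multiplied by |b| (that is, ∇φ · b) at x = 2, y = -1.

∂φ/∂x = 6*y - 7
∂φ/∂y = 6*x - 6
∇φ at (2, -1) = (-13, 6)
∇φ · b = (-13)(-3) + (6)(-4) = 15

15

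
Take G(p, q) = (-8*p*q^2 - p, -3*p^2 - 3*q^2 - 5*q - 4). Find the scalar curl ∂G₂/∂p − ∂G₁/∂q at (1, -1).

-22

∂G₂/∂p = -6*p
∂G₁/∂q = -16*p*q
Scalar curl = 16*p*q - 6*p
At (1, -1): -22.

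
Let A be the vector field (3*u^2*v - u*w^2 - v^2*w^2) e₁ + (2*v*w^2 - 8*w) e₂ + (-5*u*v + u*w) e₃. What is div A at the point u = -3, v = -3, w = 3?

60

∂A₁/∂u = 6*u*v - w^2
∂A₂/∂v = 2*w^2
∂A₃/∂w = u
∇·A = 6*u*v + u + w^2
At (-3, -3, 3): 60.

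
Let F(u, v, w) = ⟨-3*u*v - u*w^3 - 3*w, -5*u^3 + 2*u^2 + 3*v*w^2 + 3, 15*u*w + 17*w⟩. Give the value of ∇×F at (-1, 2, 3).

(∇×F)₁ = ∂F₃/∂v − ∂F₂/∂w = -6*v*w
(∇×F)₂ = ∂F₁/∂w − ∂F₃/∂u = -3*u*w^2 - 15*w - 3
(∇×F)₃ = ∂F₂/∂u − ∂F₁/∂v = -15*u^2 + 7*u
∇×F = (-6*v*w, -3*u*w^2 - 15*w - 3, -15*u^2 + 7*u)
At (-1, 2, 3): (-36, -21, -22).

(-36, -21, -22)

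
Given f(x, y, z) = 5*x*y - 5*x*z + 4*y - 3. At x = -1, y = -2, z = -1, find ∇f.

∂f/∂x = 5*y - 5*z
∂f/∂y = 5*x + 4
∂f/∂z = -5*x
∇f = (5*y - 5*z, 5*x + 4, -5*x)
At (-1, -2, -1): (-5, -1, 5).

(-5, -1, 5)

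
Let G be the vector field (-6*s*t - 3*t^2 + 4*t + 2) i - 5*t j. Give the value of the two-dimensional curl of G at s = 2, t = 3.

∂G₂/∂s = 0
∂G₁/∂t = -6*s - 6*t + 4
Scalar curl = 6*s + 6*t - 4
At (2, 3): 26.

26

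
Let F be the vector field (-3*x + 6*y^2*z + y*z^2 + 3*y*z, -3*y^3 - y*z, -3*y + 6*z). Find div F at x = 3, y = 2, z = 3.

-36

∂F₁/∂x = -3
∂F₂/∂y = -9*y^2 - z
∂F₃/∂z = 6
∇·F = -9*y^2 - z + 3
At (3, 2, 3): -36.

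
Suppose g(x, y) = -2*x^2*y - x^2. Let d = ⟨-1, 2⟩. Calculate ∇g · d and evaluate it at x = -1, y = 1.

∂g/∂x = -4*x*y - 2*x
∂g/∂y = -2*x^2
∇g at (-1, 1) = (6, -2)
∇g · d = (6)(-1) + (-2)(2) = -10

-10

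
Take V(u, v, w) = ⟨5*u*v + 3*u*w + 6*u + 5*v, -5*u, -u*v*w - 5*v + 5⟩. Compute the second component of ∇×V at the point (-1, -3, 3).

-12

(∇×V)_2 = ∂V₁/∂w − ∂V₃/∂u
= 3*u − (-v*w)
= 3*u + v*w
At (-1, -3, 3): -12.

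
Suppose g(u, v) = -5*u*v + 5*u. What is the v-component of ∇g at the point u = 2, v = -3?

(∇g)_2 = ∂g/∂v = -5*u
At (2, -3): -10.

-10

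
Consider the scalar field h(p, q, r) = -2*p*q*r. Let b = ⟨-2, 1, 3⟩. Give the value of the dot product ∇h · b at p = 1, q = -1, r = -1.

∂h/∂p = -2*q*r
∂h/∂q = -2*p*r
∂h/∂r = -2*p*q
∇h at (1, -1, -1) = (-2, 2, 2)
∇h · b = (-2)(-2) + (2)(1) + (2)(3) = 12

12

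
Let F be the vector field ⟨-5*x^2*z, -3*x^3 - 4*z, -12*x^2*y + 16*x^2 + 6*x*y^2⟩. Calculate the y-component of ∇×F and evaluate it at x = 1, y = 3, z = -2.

(∇×F)_2 = ∂F₁/∂z − ∂F₃/∂x
= -5*x^2 − (-24*x*y + 32*x + 6*y^2)
= -5*x^2 + 24*x*y - 32*x - 6*y^2
At (1, 3, -2): -19.

-19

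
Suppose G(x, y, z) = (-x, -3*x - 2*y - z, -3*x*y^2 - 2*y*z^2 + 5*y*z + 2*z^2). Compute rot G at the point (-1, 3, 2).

(∇×G)₁ = ∂G₃/∂y − ∂G₂/∂z = -6*x*y - 2*z^2 + 5*z + 1
(∇×G)₂ = ∂G₁/∂z − ∂G₃/∂x = 3*y^2
(∇×G)₃ = ∂G₂/∂x − ∂G₁/∂y = -3
∇×G = (-6*x*y - 2*z^2 + 5*z + 1, 3*y^2, -3)
At (-1, 3, 2): (21, 27, -3).

(21, 27, -3)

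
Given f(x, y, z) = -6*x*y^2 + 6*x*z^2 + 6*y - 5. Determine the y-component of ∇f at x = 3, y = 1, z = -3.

-30

(∇f)_2 = ∂f/∂y = -12*x*y + 6
At (3, 1, -3): -30.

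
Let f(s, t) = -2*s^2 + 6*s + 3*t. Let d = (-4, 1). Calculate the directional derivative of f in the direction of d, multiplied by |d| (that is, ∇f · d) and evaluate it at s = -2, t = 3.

∂f/∂s = -4*s + 6
∂f/∂t = 3
∇f at (-2, 3) = (14, 3)
∇f · d = (14)(-4) + (3)(1) = -53

-53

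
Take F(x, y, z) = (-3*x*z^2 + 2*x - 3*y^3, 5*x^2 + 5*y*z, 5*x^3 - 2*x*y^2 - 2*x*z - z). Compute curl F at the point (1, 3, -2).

(-27, 11, 91)

(∇×F)₁ = ∂F₃/∂y − ∂F₂/∂z = -4*x*y - 5*y
(∇×F)₂ = ∂F₁/∂z − ∂F₃/∂x = -15*x^2 - 6*x*z + 2*y^2 + 2*z
(∇×F)₃ = ∂F₂/∂x − ∂F₁/∂y = 10*x + 9*y^2
∇×F = (-4*x*y - 5*y, -15*x^2 - 6*x*z + 2*y^2 + 2*z, 10*x + 9*y^2)
At (1, 3, -2): (-27, 11, 91).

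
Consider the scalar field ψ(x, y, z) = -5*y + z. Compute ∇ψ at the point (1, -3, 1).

∂ψ/∂x = 0
∂ψ/∂y = -5
∂ψ/∂z = 1
∇ψ = (0, -5, 1)
At (1, -3, 1): (0, -5, 1).

(0, -5, 1)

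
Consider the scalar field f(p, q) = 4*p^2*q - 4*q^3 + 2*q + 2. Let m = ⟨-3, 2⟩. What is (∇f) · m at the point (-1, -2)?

-132

∂f/∂p = 8*p*q
∂f/∂q = 4*p^2 - 12*q^2 + 2
∇f at (-1, -2) = (16, -42)
∇f · m = (16)(-3) + (-42)(2) = -132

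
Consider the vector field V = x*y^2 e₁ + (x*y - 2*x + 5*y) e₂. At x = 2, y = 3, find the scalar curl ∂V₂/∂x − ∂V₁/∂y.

∂V₂/∂x = y - 2
∂V₁/∂y = 2*x*y
Scalar curl = -2*x*y + y - 2
At (2, 3): -11.

-11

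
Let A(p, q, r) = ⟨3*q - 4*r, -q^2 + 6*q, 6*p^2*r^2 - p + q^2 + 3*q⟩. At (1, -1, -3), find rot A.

(∇×A)₁ = ∂A₃/∂q − ∂A₂/∂r = 2*q + 3
(∇×A)₂ = ∂A₁/∂r − ∂A₃/∂p = -12*p*r^2 - 3
(∇×A)₃ = ∂A₂/∂p − ∂A₁/∂q = -3
∇×A = (2*q + 3, -12*p*r^2 - 3, -3)
At (1, -1, -3): (1, -111, -3).

(1, -111, -3)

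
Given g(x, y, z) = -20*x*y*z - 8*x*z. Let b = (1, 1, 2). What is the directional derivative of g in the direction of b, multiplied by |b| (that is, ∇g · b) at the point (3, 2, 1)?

∂g/∂x = -20*y*z - 8*z
∂g/∂y = -20*x*z
∂g/∂z = -20*x*y - 8*x
∇g at (3, 2, 1) = (-48, -60, -144)
∇g · b = (-48)(1) + (-60)(1) + (-144)(2) = -396

-396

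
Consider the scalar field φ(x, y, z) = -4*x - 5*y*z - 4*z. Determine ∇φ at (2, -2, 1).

∂φ/∂x = -4
∂φ/∂y = -5*z
∂φ/∂z = -5*y - 4
∇φ = (-4, -5*z, -5*y - 4)
At (2, -2, 1): (-4, -5, 6).

(-4, -5, 6)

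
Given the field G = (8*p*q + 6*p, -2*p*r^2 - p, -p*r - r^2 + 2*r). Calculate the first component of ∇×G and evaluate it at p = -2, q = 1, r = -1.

(∇×G)_1 = ∂G₃/∂q − ∂G₂/∂r
= 0 − (-4*p*r)
= 4*p*r
At (-2, 1, -1): 8.

8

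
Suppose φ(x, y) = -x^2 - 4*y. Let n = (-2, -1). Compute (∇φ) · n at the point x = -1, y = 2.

∂φ/∂x = -2*x
∂φ/∂y = -4
∇φ at (-1, 2) = (2, -4)
∇φ · n = (2)(-2) + (-4)(-1) = 0

0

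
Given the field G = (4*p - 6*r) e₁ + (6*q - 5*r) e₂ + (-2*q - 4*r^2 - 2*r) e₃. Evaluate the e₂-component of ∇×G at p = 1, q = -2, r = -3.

(∇×G)_2 = ∂G₁/∂r − ∂G₃/∂p
= -6 − (0)
= -6
At (1, -2, -3): -6.

-6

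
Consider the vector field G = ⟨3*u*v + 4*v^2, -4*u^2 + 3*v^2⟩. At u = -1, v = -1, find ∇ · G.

-9

∂G₁/∂u = 3*v
∂G₂/∂v = 6*v
∇·G = 9*v
At (-1, -1): -9.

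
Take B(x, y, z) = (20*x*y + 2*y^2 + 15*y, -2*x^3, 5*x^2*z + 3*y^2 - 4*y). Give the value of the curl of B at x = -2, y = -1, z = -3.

(-10, -60, 5)

(∇×B)₁ = ∂B₃/∂y − ∂B₂/∂z = 6*y - 4
(∇×B)₂ = ∂B₁/∂z − ∂B₃/∂x = -10*x*z
(∇×B)₃ = ∂B₂/∂x − ∂B₁/∂y = -6*x^2 - 20*x - 4*y - 15
∇×B = (6*y - 4, -10*x*z, -6*x^2 - 20*x - 4*y - 15)
At (-2, -1, -3): (-10, -60, 5).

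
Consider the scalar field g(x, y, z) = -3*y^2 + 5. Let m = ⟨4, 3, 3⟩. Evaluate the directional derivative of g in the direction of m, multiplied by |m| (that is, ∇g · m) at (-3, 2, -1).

∂g/∂x = 0
∂g/∂y = -6*y
∂g/∂z = 0
∇g at (-3, 2, -1) = (0, -12, 0)
∇g · m = (0)(4) + (-12)(3) + (0)(3) = -36

-36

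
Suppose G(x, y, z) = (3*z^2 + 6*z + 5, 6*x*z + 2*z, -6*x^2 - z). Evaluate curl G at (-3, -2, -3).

(16, -48, -18)

(∇×G)₁ = ∂G₃/∂y − ∂G₂/∂z = -6*x - 2
(∇×G)₂ = ∂G₁/∂z − ∂G₃/∂x = 12*x + 6*z + 6
(∇×G)₃ = ∂G₂/∂x − ∂G₁/∂y = 6*z
∇×G = (-6*x - 2, 12*x + 6*z + 6, 6*z)
At (-3, -2, -3): (16, -48, -18).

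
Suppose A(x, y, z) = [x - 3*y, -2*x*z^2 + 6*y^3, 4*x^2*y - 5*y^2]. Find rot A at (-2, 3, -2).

(∇×A)₁ = ∂A₃/∂y − ∂A₂/∂z = 4*x^2 + 4*x*z - 10*y
(∇×A)₂ = ∂A₁/∂z − ∂A₃/∂x = -8*x*y
(∇×A)₃ = ∂A₂/∂x − ∂A₁/∂y = -2*z^2 + 3
∇×A = (4*x^2 + 4*x*z - 10*y, -8*x*y, -2*z^2 + 3)
At (-2, 3, -2): (2, 48, -5).

(2, 48, -5)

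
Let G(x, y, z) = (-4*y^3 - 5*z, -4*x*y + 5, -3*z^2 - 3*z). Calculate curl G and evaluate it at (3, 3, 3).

(0, -5, 96)

(∇×G)₁ = ∂G₃/∂y − ∂G₂/∂z = 0
(∇×G)₂ = ∂G₁/∂z − ∂G₃/∂x = -5
(∇×G)₃ = ∂G₂/∂x − ∂G₁/∂y = 12*y^2 - 4*y
∇×G = (0, -5, 12*y^2 - 4*y)
At (3, 3, 3): (0, -5, 96).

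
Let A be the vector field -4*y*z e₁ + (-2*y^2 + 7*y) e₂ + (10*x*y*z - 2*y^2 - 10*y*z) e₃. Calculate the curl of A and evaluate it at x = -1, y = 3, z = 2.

(-52, -72, 8)

(∇×A)₁ = ∂A₃/∂y − ∂A₂/∂z = 10*x*z - 4*y - 10*z
(∇×A)₂ = ∂A₁/∂z − ∂A₃/∂x = -10*y*z - 4*y
(∇×A)₃ = ∂A₂/∂x − ∂A₁/∂y = 4*z
∇×A = (10*x*z - 4*y - 10*z, -10*y*z - 4*y, 4*z)
At (-1, 3, 2): (-52, -72, 8).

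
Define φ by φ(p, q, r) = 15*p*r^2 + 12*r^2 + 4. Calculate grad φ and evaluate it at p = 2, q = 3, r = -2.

∂φ/∂p = 15*r^2
∂φ/∂q = 0
∂φ/∂r = 30*p*r + 24*r
∇φ = (15*r^2, 0, 30*p*r + 24*r)
At (2, 3, -2): (60, 0, -168).

(60, 0, -168)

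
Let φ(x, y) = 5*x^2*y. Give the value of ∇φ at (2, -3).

∂φ/∂x = 10*x*y
∂φ/∂y = 5*x^2
∇φ = (10*x*y, 5*x^2)
At (2, -3): (-60, 20).

(-60, 20)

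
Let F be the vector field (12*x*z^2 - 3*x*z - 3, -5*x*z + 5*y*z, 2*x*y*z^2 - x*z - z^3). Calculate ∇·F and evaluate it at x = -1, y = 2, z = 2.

∂F₁/∂x = 12*z^2 - 3*z
∂F₂/∂y = 5*z
∂F₃/∂z = 4*x*y*z - x - 3*z^2
∇·F = 4*x*y*z - x + 9*z^2 + 2*z
At (-1, 2, 2): 25.

25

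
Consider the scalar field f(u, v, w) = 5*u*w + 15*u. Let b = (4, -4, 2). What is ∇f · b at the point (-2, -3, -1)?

20

∂f/∂u = 5*w + 15
∂f/∂v = 0
∂f/∂w = 5*u
∇f at (-2, -3, -1) = (10, 0, -10)
∇f · b = (10)(4) + (0)(-4) + (-10)(2) = 20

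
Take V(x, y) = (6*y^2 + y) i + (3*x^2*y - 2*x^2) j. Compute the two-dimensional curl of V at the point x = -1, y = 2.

∂V₂/∂x = 6*x*y - 4*x
∂V₁/∂y = 12*y + 1
Scalar curl = 6*x*y - 4*x - 12*y - 1
At (-1, 2): -33.

-33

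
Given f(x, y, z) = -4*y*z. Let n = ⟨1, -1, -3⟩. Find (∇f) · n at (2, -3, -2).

∂f/∂x = 0
∂f/∂y = -4*z
∂f/∂z = -4*y
∇f at (2, -3, -2) = (0, 8, 12)
∇f · n = (0)(1) + (8)(-1) + (12)(-3) = -44

-44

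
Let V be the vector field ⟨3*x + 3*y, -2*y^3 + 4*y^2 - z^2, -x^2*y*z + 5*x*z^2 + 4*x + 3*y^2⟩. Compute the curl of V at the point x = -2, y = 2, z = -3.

(∇×V)₁ = ∂V₃/∂y − ∂V₂/∂z = -x^2*z + 6*y + 2*z
(∇×V)₂ = ∂V₁/∂z − ∂V₃/∂x = 2*x*y*z - 5*z^2 - 4
(∇×V)₃ = ∂V₂/∂x − ∂V₁/∂y = -3
∇×V = (-x^2*z + 6*y + 2*z, 2*x*y*z - 5*z^2 - 4, -3)
At (-2, 2, -3): (18, -25, -3).

(18, -25, -3)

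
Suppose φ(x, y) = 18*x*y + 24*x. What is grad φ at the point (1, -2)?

(-12, 18)

∂φ/∂x = 18*y + 24
∂φ/∂y = 18*x
∇φ = (18*y + 24, 18*x)
At (1, -2): (-12, 18).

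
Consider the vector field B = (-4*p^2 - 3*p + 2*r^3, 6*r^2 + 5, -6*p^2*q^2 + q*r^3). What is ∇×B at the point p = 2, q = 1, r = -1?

(∇×B)₁ = ∂B₃/∂q − ∂B₂/∂r = -12*p^2*q + r^3 - 12*r
(∇×B)₂ = ∂B₁/∂r − ∂B₃/∂p = 12*p*q^2 + 6*r^2
(∇×B)₃ = ∂B₂/∂p − ∂B₁/∂q = 0
∇×B = (-12*p^2*q + r^3 - 12*r, 12*p*q^2 + 6*r^2, 0)
At (2, 1, -1): (-37, 30, 0).

(-37, 30, 0)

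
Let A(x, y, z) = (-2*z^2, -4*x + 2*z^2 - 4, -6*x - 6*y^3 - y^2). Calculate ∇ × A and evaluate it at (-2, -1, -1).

(-12, 10, -4)

(∇×A)₁ = ∂A₃/∂y − ∂A₂/∂z = -18*y^2 - 2*y - 4*z
(∇×A)₂ = ∂A₁/∂z − ∂A₃/∂x = -4*z + 6
(∇×A)₃ = ∂A₂/∂x − ∂A₁/∂y = -4
∇×A = (-18*y^2 - 2*y - 4*z, -4*z + 6, -4)
At (-2, -1, -1): (-12, 10, -4).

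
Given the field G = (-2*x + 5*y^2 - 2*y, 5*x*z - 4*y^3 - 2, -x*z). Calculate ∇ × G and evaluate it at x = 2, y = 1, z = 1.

(-10, 1, -3)

(∇×G)₁ = ∂G₃/∂y − ∂G₂/∂z = -5*x
(∇×G)₂ = ∂G₁/∂z − ∂G₃/∂x = z
(∇×G)₃ = ∂G₂/∂x − ∂G₁/∂y = -10*y + 5*z + 2
∇×G = (-5*x, z, -10*y + 5*z + 2)
At (2, 1, 1): (-10, 1, -3).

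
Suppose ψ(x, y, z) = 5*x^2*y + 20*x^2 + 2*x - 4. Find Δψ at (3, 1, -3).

50

∂²ψ/∂x² = 10*(y + 4)
∂²ψ/∂y² = 0
∂²ψ/∂z² = 0
∇²ψ = 10*y + 40
At (3, 1, -3): 50.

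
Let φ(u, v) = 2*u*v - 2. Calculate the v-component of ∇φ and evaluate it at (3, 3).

(∇φ)_2 = ∂φ/∂v = 2*u
At (3, 3): 6.

6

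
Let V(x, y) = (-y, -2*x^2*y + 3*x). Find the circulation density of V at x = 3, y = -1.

∂V₂/∂x = -4*x*y + 3
∂V₁/∂y = -1
Scalar curl = -4*x*y + 4
At (3, -1): 16.

16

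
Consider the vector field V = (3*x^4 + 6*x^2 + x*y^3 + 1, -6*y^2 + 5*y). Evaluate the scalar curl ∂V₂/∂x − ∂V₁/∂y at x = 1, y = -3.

-27

∂V₂/∂x = 0
∂V₁/∂y = 3*x*y^2
Scalar curl = -3*x*y^2
At (1, -3): -27.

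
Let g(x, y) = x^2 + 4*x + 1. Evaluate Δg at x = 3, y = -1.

∂²g/∂x² = 2
∂²g/∂y² = 0
∇²g = 2
At (3, -1): 2.

2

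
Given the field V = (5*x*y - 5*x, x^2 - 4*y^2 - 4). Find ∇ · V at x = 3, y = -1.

∂V₁/∂x = 5*y - 5
∂V₂/∂y = -8*y
∇·V = -3*y - 5
At (3, -1): -2.

-2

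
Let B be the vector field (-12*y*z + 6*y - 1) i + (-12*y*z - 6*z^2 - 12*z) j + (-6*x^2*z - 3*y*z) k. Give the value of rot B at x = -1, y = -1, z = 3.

(27, -24, 30)

(∇×B)₁ = ∂B₃/∂y − ∂B₂/∂z = 12*y + 9*z + 12
(∇×B)₂ = ∂B₁/∂z − ∂B₃/∂x = 12*x*z - 12*y
(∇×B)₃ = ∂B₂/∂x − ∂B₁/∂y = 12*z - 6
∇×B = (12*y + 9*z + 12, 12*x*z - 12*y, 12*z - 6)
At (-1, -1, 3): (27, -24, 30).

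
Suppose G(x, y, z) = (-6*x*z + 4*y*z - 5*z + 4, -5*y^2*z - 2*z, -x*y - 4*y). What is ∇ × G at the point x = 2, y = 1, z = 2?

(1, -12, -8)

(∇×G)₁ = ∂G₃/∂y − ∂G₂/∂z = -x + 5*y^2 - 2
(∇×G)₂ = ∂G₁/∂z − ∂G₃/∂x = -6*x + 5*y - 5
(∇×G)₃ = ∂G₂/∂x − ∂G₁/∂y = -4*z
∇×G = (-x + 5*y^2 - 2, -6*x + 5*y - 5, -4*z)
At (2, 1, 2): (1, -12, -8).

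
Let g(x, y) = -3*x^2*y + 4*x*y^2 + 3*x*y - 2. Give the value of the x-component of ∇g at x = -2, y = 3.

81

(∇g)_1 = ∂g/∂x = -6*x*y + 4*y^2 + 3*y
At (-2, 3): 81.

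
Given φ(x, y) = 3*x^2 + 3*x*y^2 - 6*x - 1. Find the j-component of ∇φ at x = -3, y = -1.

18

(∇φ)_2 = ∂φ/∂y = 6*x*y
At (-3, -1): 18.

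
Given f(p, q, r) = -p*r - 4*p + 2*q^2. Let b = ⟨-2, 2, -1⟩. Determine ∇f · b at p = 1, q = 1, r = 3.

∂f/∂p = -r - 4
∂f/∂q = 4*q
∂f/∂r = -p
∇f at (1, 1, 3) = (-7, 4, -1)
∇f · b = (-7)(-2) + (4)(2) + (-1)(-1) = 23

23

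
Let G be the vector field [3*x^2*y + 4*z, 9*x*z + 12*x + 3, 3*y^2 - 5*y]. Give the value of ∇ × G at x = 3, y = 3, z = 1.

(-14, 4, -6)

(∇×G)₁ = ∂G₃/∂y − ∂G₂/∂z = -9*x + 6*y - 5
(∇×G)₂ = ∂G₁/∂z − ∂G₃/∂x = 4
(∇×G)₃ = ∂G₂/∂x − ∂G₁/∂y = -3*x^2 + 9*z + 12
∇×G = (-9*x + 6*y - 5, 4, -3*x^2 + 9*z + 12)
At (3, 3, 1): (-14, 4, -6).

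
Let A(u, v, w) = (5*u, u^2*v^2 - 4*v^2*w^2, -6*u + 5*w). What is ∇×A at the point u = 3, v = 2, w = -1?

(-32, 6, 24)

(∇×A)₁ = ∂A₃/∂v − ∂A₂/∂w = 8*v^2*w
(∇×A)₂ = ∂A₁/∂w − ∂A₃/∂u = 6
(∇×A)₃ = ∂A₂/∂u − ∂A₁/∂v = 2*u*v^2
∇×A = (8*v^2*w, 6, 2*u*v^2)
At (3, 2, -1): (-32, 6, 24).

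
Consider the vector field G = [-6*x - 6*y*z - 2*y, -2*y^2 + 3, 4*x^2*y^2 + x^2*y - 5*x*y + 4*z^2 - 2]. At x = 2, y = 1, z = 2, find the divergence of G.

∂G₁/∂x = -6
∂G₂/∂y = -4*y
∂G₃/∂z = 8*z
∇·G = -4*y + 8*z - 6
At (2, 1, 2): 6.

6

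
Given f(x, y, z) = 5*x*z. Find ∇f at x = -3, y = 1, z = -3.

(-15, 0, -15)

∂f/∂x = 5*z
∂f/∂y = 0
∂f/∂z = 5*x
∇f = (5*z, 0, 5*x)
At (-3, 1, -3): (-15, 0, -15).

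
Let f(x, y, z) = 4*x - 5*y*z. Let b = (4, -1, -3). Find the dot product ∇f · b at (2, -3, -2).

∂f/∂x = 4
∂f/∂y = -5*z
∂f/∂z = -5*y
∇f at (2, -3, -2) = (4, 10, 15)
∇f · b = (4)(4) + (10)(-1) + (15)(-3) = -39

-39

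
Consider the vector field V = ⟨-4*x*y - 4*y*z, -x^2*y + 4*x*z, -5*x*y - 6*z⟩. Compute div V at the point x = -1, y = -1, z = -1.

-3

∂V₁/∂x = -4*y
∂V₂/∂y = -x^2
∂V₃/∂z = -6
∇·V = -x^2 - 4*y - 6
At (-1, -1, -1): -3.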